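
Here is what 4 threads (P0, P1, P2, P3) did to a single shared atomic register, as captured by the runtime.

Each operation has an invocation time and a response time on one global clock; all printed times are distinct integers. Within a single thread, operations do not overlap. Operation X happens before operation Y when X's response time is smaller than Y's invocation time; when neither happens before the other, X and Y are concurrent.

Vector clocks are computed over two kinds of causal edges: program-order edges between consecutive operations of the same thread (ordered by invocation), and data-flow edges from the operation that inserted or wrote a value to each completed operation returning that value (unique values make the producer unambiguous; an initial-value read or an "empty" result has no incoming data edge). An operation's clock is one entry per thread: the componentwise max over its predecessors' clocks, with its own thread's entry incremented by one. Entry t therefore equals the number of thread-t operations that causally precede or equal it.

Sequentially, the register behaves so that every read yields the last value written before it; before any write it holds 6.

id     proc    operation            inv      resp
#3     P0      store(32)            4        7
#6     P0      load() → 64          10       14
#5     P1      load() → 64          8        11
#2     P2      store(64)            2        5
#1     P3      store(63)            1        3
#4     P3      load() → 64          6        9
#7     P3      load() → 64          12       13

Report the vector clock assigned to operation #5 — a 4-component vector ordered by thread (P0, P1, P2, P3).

(0, 1, 1, 0)

invoked at 1, #1 has no predecessors; its own P3 bump gives (0, 0, 0, 1)
invoked at 2, #2 has no predecessors; its own P2 bump gives (0, 0, 1, 0)
invoked at 4, #3 has no predecessors; its own P0 bump gives (1, 0, 0, 0)
#5, invoked 8, takes VC(#2)=(0, 0, 1, 0) under max, adds 1 for P1 → (0, 1, 1, 0)
#4, invoked 6, takes VC(#1)=(0, 0, 0, 1), VC(#2)=(0, 0, 1, 0) under max, adds 1 for P3 → (0, 0, 1, 2)
#6, invoked 10, takes VC(#2)=(0, 0, 1, 0), VC(#3)=(1, 0, 0, 0) under max, adds 1 for P0 → (2, 0, 1, 0)
#7, invoked 12, takes VC(#2)=(0, 0, 1, 0), VC(#4)=(0, 0, 1, 2) under max, adds 1 for P3 → (0, 0, 1, 3)
target: VC(#5) = (0, 1, 1, 0)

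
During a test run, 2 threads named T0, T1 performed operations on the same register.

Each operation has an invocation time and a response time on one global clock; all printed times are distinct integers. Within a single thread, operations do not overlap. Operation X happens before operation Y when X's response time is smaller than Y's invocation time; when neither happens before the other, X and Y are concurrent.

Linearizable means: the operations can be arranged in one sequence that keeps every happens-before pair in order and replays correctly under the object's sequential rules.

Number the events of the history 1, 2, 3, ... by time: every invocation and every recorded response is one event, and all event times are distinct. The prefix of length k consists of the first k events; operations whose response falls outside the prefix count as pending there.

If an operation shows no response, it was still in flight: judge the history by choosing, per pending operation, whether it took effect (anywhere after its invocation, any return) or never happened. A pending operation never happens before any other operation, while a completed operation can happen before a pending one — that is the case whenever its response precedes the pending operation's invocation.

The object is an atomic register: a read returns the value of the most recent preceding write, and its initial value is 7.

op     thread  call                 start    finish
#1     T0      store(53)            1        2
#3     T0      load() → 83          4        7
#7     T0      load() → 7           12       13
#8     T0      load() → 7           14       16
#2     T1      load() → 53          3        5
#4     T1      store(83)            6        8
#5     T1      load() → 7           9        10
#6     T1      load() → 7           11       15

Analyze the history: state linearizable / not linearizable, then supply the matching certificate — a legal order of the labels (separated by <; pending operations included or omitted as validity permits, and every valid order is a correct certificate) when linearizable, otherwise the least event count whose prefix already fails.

events 1..9 are fine; event 10 — the response of #5 at time 10 — makes the prefix non-linearizable
3 orders of the 5 completed register ops respect real time; none is legal
take #1, #2, #3, #4, #5: step 3 already fails, because #3 load() → 83 cannot occur there
take #1, #2, #4, #3, #5: step 5 already fails, because #5 load() → 7 cannot occur there

not linearizable — minimal violating prefix: 10 events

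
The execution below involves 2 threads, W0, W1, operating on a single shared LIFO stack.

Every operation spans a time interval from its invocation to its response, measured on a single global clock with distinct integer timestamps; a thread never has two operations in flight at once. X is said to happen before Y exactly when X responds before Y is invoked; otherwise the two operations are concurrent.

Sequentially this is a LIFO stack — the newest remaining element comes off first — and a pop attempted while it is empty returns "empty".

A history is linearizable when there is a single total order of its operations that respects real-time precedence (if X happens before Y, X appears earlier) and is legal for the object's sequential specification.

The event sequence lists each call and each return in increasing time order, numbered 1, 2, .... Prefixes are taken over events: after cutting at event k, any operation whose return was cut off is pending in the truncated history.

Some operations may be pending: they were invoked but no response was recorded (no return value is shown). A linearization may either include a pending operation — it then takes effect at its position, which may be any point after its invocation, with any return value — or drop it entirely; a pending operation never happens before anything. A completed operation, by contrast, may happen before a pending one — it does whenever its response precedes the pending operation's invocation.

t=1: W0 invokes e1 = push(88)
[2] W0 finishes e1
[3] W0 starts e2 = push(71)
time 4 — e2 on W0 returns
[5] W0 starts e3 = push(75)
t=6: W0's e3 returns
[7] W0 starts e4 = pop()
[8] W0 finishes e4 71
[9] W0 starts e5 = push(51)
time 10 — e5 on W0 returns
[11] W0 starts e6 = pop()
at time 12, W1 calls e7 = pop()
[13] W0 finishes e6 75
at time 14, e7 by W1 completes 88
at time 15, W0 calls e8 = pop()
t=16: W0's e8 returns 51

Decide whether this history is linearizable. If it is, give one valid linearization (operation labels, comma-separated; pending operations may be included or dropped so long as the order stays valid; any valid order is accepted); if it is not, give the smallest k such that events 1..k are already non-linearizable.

not linearizable — minimal violating prefix: 8 events

events 1..7 are fine; event 8 — the response of e4 at time 8 — makes the prefix non-linearizable
the completed operations (4 total) allow one real-time order; the LIFO stack replay rejects it
sample order e1, e2, e3, e4 stalls at step 4 — e4 pop() → 71 has no legal effect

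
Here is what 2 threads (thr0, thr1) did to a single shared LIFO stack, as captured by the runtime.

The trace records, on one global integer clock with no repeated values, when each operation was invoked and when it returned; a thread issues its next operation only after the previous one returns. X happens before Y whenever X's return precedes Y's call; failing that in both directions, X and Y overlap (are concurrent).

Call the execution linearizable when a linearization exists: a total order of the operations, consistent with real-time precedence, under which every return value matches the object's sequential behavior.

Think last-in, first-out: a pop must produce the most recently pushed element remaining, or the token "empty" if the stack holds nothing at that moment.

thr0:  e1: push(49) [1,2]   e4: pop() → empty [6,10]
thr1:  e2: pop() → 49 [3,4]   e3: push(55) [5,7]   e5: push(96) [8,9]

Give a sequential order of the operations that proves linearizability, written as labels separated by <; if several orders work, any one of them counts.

e1 < e2 < e4 < e3 < e5

step 1: e1 push(49) — stack <49>
step 2: e2 pop() → 49 — stack <>
step 3: e4 pop() → empty — stack <>
step 4: e3 push(55) — stack <55>
step 5: e5 push(96) — stack <55,96>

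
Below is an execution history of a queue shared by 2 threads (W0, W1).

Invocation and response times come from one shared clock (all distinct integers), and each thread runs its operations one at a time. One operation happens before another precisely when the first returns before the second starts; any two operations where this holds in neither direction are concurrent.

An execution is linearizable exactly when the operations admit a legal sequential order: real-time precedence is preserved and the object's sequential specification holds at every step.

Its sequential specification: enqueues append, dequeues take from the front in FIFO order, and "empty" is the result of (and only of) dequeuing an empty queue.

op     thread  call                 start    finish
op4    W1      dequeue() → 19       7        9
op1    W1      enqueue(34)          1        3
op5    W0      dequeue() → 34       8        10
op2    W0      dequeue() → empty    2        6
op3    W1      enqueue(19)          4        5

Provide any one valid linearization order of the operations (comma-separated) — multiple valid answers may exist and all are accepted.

op2, op1, op3, op5, op4

after step 1 (op2 dequeue() → empty): queue <>
after step 2 (op1 enqueue(34)): queue <34>
after step 3 (op3 enqueue(19)): queue <34,19>
after step 4 (op5 dequeue() → 34): queue <19>
after step 5 (op4 dequeue() → 19): queue <>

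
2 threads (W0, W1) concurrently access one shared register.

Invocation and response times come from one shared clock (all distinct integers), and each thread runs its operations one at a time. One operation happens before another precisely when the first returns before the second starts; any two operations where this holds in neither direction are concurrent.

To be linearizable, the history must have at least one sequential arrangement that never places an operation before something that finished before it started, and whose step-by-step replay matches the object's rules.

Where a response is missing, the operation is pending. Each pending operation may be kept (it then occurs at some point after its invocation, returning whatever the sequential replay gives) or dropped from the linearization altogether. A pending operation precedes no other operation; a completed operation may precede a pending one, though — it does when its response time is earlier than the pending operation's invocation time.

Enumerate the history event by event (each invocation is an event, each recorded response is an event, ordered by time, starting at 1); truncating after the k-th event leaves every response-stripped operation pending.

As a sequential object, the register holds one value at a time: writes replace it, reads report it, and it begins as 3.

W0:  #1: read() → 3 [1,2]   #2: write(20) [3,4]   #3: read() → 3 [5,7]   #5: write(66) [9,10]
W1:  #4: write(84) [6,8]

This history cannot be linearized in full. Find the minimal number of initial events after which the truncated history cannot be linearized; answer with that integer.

events 1..6 are still linearizable — one witness is #1, #2:
1. #1 read() → 3, leaving value 3
2. #2 write(20), leaving value 20
at event 7 (#3's time-7 response) nothing linearizes any more
no completion choice of the 1 pending operation (#4) rescues it — every subset was tried
e.g. #1, #2, #3 (pending dropped): illegal at step 3, since #3 read() → 3 cannot apply there

7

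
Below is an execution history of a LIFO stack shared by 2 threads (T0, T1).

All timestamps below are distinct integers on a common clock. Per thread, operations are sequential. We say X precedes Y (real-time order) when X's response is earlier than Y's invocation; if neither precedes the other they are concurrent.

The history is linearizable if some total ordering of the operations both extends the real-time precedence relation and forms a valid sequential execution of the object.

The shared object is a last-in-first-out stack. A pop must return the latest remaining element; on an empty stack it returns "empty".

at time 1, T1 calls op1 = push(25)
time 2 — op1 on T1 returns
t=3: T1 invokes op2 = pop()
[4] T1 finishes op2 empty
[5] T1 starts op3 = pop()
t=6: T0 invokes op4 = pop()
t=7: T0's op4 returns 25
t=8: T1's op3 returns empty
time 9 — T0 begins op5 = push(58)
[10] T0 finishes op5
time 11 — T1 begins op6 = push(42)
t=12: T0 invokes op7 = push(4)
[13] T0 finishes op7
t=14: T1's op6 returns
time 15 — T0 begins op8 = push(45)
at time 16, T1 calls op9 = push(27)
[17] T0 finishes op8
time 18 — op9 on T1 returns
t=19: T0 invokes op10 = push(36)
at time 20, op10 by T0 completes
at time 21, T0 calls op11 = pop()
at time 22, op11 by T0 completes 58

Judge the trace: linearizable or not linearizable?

not linearizable

the violation lands at event 4, op2's response at time 4: events 1..3 linearize, events 1..4 do not
the completed operations (2 total) allow one real-time order; the LIFO stack replay rejects it
e.g. op1, op2: illegal at step 2, since op2 pop() → empty cannot apply there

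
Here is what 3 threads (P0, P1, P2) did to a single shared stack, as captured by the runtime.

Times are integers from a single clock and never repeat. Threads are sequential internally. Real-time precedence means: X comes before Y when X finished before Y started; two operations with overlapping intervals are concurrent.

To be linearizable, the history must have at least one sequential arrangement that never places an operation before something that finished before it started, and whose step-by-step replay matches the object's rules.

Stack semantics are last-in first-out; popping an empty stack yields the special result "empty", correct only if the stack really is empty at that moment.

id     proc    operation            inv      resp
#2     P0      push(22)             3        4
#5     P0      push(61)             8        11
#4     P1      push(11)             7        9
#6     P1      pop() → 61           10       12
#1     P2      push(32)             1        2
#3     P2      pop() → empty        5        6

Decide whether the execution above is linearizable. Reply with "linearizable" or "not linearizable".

already the first 6 events (up to #3's response at time 6) admit no linearization; the first 5 still do
exhaustive check: the 3 completed stack ops admit one real-time order; illegal
e.g. #1, #2, #3: illegal at step 3, since #3 pop() → empty cannot apply there

not linearizable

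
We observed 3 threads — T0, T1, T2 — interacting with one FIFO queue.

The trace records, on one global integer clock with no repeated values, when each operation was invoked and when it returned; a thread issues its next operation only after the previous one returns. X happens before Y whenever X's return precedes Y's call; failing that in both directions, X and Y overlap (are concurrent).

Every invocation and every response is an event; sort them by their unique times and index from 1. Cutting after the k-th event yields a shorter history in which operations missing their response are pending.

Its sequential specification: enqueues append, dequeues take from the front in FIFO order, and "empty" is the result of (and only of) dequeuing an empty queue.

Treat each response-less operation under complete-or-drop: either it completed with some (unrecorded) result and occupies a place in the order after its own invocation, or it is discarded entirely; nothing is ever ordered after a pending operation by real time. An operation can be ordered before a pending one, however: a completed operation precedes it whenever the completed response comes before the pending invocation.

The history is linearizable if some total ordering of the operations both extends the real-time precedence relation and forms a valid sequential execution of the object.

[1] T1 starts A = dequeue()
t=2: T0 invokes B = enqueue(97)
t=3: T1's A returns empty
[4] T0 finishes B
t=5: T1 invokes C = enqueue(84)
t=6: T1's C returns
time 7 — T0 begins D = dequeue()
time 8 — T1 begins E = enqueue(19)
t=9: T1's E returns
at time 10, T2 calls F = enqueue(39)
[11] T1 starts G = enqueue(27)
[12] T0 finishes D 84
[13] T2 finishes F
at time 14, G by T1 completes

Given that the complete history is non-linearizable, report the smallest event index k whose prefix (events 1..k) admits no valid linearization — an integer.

12

events 1..11 are linearizable; a witness order is A, B, C, D, E:
1. A dequeue() → empty, leaving queue <>
2. B enqueue(97), leaving queue <97>
3. C enqueue(84), leaving queue <97,84>
4. D dequeue() (pending, included), leaving queue <84>
5. E enqueue(19), leaving queue <84,19>
include event 12 — D responding at 12 — and every candidate order breaks
no completion choice of the 2 pending operations (F, G) rescues it — every subset was tried
one such order, A, B, C, D, E (pending dropped), breaks at step 4 where D dequeue() → 84 is illegal
one such order, A, B, C, E, D (pending dropped), breaks at step 5 where D dequeue() → 84 is illegal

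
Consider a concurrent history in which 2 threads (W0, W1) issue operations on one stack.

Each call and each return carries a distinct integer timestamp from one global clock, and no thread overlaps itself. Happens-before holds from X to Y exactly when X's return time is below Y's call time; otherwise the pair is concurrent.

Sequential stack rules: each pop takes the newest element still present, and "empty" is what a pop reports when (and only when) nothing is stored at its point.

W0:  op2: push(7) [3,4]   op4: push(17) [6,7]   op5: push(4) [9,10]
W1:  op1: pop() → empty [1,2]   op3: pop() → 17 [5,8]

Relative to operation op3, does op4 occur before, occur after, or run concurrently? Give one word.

concurrent

op4 spans [6,7], op3 spans [5,8]
the intervals overlap in both directions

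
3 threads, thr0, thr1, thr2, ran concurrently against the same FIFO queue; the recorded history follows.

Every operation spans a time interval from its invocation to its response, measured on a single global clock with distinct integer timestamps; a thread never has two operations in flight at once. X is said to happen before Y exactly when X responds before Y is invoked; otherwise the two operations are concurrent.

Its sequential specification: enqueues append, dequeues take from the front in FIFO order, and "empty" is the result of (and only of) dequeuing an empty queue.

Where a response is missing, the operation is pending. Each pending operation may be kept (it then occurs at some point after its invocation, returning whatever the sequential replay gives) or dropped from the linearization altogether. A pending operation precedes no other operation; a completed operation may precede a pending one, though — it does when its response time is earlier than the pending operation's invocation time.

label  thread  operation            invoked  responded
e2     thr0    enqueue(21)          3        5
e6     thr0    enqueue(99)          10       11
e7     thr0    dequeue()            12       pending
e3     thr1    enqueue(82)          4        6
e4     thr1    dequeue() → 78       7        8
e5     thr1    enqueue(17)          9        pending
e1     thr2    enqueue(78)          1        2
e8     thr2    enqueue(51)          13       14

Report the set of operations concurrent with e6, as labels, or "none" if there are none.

concurrent with e6 ([10,11]): every op whose interval crosses 10..11
e1 [1,2]: before
e2 [3,5]: before
e3 [4,6]: before
e4 [7,8]: before
e5 [9,…): concurrent
e7 [12,…): after
e8 [13,14]: after

e5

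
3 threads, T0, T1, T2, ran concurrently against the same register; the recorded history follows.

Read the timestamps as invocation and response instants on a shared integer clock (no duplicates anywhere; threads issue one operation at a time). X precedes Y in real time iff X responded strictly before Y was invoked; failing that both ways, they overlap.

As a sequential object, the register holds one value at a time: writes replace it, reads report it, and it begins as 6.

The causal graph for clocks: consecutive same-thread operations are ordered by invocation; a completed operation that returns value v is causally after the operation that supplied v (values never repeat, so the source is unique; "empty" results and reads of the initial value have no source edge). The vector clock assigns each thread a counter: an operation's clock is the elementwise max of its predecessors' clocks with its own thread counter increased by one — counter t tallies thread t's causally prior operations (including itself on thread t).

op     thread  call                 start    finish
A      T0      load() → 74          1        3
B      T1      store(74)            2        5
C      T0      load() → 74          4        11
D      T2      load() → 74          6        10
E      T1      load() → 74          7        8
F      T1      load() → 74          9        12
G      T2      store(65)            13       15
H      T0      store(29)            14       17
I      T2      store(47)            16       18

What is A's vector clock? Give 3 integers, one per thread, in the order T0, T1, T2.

(1, 1, 0)

invoked at 2, B has no predecessors; its own T1 bump gives (0, 1, 0)
VC(D, invoked at 6): max of VC(B)=(0, 1, 0), then +1 on thread T2 → (0, 1, 1)
VC(E, invoked at 7): max of VC(B)=(0, 1, 0), then +1 on thread T1 → (0, 2, 0)
VC(A, invoked at 1): max of VC(B)=(0, 1, 0), then +1 on thread T0 → (1, 1, 0)
VC(G, invoked at 13): max of VC(D)=(0, 1, 1), then +1 on thread T2 → (0, 1, 2)
VC(F, invoked at 9): max of VC(B)=(0, 1, 0), VC(E)=(0, 2, 0), then +1 on thread T1 → (0, 3, 0)
VC(C, invoked at 4): max of VC(A)=(1, 1, 0), VC(B)=(0, 1, 0), then +1 on thread T0 → (2, 1, 0)
VC(I, invoked at 16): max of VC(G)=(0, 1, 2), then +1 on thread T2 → (0, 1, 3)
VC(H, invoked at 14): max of VC(C)=(2, 1, 0), then +1 on thread T0 → (3, 1, 0)
target: VC(A) = (1, 1, 0)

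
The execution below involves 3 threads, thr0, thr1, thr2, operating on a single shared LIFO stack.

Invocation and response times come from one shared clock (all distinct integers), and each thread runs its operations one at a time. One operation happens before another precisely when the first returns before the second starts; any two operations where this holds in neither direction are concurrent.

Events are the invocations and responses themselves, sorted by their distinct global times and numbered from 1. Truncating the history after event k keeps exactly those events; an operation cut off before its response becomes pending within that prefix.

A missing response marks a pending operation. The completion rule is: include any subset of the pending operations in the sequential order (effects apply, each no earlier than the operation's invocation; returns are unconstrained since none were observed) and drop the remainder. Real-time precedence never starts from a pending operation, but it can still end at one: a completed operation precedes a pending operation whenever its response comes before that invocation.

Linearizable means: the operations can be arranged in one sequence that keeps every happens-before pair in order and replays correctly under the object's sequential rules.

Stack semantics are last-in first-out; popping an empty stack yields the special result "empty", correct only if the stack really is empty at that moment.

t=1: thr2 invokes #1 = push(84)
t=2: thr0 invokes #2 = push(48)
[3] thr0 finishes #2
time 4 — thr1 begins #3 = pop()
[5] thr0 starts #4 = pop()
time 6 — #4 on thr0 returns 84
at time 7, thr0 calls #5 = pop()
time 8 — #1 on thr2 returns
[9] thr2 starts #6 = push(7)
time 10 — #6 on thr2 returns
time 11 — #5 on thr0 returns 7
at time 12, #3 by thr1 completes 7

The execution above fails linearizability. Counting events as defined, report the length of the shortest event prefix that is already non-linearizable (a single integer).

events 1..11 are still linearizable — one witness is #1, #2, #3, #4, #6, #5:
after step 1 (#1 push(84)): stack <84>
after step 2 (#2 push(48)): stack <84,48>
after step 3 (#3 pop() (pending, included)): stack <84>
after step 4 (#4 pop() → 84): stack <>
after step 5 (#6 push(7)): stack <7>
after step 6 (#5 pop() → 7): stack <>
adding event 12 (#3 responds at 12) leaves no legal real-time order
take #1, #2, #3, #4, #5, #6: step 3 already fails, because #3 pop() → 7 cannot occur there
take #1, #2, #3, #4, #6, #5: step 3 already fails, because #3 pop() → 7 cannot occur there

12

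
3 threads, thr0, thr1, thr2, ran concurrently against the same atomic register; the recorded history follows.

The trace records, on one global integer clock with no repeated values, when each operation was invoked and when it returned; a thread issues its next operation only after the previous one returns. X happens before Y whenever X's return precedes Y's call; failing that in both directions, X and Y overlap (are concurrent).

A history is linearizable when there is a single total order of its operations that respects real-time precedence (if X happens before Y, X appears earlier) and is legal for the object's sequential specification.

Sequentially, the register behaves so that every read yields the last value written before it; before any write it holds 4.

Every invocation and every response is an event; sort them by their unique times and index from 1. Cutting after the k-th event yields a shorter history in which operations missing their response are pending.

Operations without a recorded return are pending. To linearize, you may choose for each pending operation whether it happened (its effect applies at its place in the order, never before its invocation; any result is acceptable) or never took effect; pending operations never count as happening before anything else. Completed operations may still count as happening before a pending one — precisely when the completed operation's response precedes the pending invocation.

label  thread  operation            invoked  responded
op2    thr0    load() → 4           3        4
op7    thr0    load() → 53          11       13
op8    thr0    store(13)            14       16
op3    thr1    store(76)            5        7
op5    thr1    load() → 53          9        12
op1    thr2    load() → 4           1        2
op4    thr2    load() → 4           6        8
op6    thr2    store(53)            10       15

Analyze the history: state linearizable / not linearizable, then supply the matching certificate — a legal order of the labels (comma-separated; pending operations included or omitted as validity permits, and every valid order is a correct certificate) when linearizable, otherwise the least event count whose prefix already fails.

linearizable — witness: op1, op2, op4, op3, op6, op5, op7, op8

after step 1 (op1 load() → 4): value 4
after step 2 (op2 load() → 4): value 4
after step 3 (op4 load() → 4): value 4
after step 4 (op3 store(76)): value 76
after step 5 (op6 store(53)): value 53
after step 6 (op5 load() → 53): value 53
after step 7 (op7 load() → 53): value 53
after step 8 (op8 store(13)): value 13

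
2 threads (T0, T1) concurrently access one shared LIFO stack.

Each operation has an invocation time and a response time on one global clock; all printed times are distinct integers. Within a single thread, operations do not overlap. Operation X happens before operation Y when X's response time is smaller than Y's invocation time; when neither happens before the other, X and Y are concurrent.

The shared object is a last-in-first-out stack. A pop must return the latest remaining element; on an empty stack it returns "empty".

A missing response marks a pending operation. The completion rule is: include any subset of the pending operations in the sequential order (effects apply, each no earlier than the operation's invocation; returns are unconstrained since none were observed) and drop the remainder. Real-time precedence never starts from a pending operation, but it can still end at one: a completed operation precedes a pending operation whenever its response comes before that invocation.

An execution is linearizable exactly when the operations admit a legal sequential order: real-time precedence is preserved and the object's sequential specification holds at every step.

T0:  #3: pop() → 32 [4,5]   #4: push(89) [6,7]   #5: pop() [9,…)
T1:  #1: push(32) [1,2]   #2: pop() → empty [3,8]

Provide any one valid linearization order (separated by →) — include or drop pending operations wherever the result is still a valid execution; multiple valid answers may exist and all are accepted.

step 1: #1 push(32) — stack <32>
step 2: #3 pop() → 32 — stack <>
step 3: #2 pop() → empty — stack <>
step 4: #4 push(89) — stack <89>

#1 → #3 → #2 → #4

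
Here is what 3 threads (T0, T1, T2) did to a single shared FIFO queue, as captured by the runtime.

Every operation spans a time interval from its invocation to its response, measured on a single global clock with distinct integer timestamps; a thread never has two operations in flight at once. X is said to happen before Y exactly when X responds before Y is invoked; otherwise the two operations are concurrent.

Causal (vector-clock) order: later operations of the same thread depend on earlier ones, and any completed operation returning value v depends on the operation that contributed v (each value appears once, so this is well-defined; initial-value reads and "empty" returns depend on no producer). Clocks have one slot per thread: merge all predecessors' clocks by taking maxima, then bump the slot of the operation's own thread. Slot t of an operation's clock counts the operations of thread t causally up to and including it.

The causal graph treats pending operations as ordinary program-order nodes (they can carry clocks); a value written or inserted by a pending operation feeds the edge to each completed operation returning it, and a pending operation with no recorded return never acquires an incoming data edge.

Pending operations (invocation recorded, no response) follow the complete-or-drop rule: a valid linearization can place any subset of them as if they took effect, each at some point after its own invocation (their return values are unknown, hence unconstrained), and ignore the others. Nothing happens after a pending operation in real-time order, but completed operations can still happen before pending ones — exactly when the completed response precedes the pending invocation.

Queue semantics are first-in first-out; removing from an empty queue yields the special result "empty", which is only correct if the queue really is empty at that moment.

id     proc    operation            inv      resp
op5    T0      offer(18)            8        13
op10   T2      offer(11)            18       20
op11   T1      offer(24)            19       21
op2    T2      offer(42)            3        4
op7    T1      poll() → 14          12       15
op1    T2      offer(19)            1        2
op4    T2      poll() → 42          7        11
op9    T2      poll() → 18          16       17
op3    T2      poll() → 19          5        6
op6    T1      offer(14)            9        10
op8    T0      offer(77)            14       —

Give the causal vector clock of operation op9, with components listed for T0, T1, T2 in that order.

root op op1, invoked 1: fresh clock plus T2's own tick → (0, 0, 1)
root op op6, invoked 9: fresh clock plus T1's own tick → (0, 1, 0)
root op op5, invoked 8: fresh clock plus T0's own tick → (1, 0, 0)
from VC(op1)=(0, 0, 1), op2 (invoked 3) maxes components and bumps T2 → (0, 0, 2)
from VC(op6)=(0, 1, 0), op7 (invoked 12) maxes components and bumps T1 → (0, 2, 0)
from VC(op5)=(1, 0, 0), op8 (invoked 14) maxes components and bumps T0 → (2, 0, 0)
from VC(op1)=(0, 0, 1), VC(op2)=(0, 0, 2), op3 (invoked 5) maxes components and bumps T2 → (0, 0, 3)
from VC(op7)=(0, 2, 0), op11 (invoked 19) maxes components and bumps T1 → (0, 3, 0)
from VC(op2)=(0, 0, 2), VC(op3)=(0, 0, 3), op4 (invoked 7) maxes components and bumps T2 → (0, 0, 4)
from VC(op4)=(0, 0, 4), VC(op5)=(1, 0, 0), op9 (invoked 16) maxes components and bumps T2 → (1, 0, 5)
from VC(op9)=(1, 0, 5), op10 (invoked 18) maxes components and bumps T2 → (1, 0, 6)
target: VC(op9) = (1, 0, 5)

(1, 0, 5)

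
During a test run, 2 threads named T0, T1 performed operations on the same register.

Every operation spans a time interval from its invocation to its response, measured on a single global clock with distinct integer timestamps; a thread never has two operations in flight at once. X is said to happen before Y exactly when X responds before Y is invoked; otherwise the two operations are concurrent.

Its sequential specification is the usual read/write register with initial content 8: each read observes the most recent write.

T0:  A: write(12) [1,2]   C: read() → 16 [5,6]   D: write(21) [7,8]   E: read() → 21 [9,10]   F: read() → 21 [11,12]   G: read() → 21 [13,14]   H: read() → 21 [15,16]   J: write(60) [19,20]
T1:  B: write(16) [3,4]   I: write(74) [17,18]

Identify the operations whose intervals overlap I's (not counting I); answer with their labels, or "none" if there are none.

none

overlap test against I [17,18]: concurrent iff the interval meets 17..18
A [1,2]: before
B [3,4]: before
C [5,6]: before
D [7,8]: before
E [9,10]: before
F [11,12]: before
G [13,14]: before
H [15,16]: before
J [19,20]: after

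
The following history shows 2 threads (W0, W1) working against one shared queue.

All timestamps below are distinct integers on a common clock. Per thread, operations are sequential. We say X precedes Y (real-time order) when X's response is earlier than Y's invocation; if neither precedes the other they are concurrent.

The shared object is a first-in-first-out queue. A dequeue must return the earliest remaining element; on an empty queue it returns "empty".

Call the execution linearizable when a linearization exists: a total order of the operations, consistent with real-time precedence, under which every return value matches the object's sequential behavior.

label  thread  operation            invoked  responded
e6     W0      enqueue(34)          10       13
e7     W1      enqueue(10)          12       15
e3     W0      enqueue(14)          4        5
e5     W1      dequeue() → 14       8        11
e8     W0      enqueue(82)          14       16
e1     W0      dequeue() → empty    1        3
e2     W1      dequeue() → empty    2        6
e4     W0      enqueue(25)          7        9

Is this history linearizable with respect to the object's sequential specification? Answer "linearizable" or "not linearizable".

one valid linearization: e1, e2, e3, e4, e5, e6, e7, e8
1. e1 dequeue() → empty, leaving queue <>
2. e2 dequeue() → empty, leaving queue <>
3. e3 enqueue(14), leaving queue <14>
4. e4 enqueue(25), leaving queue <14,25>
5. e5 dequeue() → 14, leaving queue <25>
6. e6 enqueue(34), leaving queue <25,34>
7. e7 enqueue(10), leaving queue <25,34,10>
8. e8 enqueue(82), leaving queue <25,34,10,82>

linearizable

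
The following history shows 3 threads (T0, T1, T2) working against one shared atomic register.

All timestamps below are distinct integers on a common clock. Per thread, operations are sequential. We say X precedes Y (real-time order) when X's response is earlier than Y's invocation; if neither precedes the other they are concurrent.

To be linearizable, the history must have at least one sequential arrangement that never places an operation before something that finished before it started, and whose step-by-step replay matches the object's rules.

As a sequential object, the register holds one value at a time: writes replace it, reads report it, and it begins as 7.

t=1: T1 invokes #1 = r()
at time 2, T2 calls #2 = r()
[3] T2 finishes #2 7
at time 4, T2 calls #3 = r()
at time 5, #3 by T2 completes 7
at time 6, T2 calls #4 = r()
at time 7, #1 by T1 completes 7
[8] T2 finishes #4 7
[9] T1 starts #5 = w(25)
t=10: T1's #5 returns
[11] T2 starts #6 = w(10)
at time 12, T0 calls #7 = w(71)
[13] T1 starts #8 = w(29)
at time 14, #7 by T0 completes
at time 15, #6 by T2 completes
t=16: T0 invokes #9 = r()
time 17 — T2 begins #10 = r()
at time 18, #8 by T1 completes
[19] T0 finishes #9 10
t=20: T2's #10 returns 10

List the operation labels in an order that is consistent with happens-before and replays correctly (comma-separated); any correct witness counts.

#1, #2, #3, #4, #5, #7, #6, #9, #10, #8

after step 1 (#1 r() → 7): value 7
after step 2 (#2 r() → 7): value 7
after step 3 (#3 r() → 7): value 7
after step 4 (#4 r() → 7): value 7
after step 5 (#5 w(25)): value 25
after step 6 (#7 w(71)): value 71
after step 7 (#6 w(10)): value 10
after step 8 (#9 r() → 10): value 10
after step 9 (#10 r() → 10): value 10
after step 10 (#8 w(29)): value 29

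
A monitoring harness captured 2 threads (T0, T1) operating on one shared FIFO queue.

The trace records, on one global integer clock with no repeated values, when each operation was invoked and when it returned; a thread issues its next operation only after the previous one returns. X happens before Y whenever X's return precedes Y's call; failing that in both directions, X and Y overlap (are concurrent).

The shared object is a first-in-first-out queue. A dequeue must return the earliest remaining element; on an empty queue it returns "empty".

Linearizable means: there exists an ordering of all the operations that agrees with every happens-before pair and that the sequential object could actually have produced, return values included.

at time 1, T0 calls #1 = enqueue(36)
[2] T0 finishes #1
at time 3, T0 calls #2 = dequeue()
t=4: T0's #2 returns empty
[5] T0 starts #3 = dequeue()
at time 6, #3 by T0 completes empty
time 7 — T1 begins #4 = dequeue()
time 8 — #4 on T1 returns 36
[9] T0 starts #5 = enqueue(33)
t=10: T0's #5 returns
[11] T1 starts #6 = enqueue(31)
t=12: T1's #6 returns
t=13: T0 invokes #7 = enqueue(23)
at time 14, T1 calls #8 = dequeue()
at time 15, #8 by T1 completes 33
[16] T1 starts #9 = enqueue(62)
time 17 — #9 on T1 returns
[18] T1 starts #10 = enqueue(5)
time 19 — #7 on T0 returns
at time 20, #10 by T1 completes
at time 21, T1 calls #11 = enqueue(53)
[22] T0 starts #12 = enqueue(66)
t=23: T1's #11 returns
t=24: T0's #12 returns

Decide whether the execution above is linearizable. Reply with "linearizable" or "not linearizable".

cut after 3 events: linearizable; cut after 4 events (#2 responds, time 4): not linearizable
exhaustive check: the 2 completed FIFO queue ops admit one real-time order; illegal
for example #1, #2 fails at step 2: #2 dequeue() → empty is not legal there

not linearizable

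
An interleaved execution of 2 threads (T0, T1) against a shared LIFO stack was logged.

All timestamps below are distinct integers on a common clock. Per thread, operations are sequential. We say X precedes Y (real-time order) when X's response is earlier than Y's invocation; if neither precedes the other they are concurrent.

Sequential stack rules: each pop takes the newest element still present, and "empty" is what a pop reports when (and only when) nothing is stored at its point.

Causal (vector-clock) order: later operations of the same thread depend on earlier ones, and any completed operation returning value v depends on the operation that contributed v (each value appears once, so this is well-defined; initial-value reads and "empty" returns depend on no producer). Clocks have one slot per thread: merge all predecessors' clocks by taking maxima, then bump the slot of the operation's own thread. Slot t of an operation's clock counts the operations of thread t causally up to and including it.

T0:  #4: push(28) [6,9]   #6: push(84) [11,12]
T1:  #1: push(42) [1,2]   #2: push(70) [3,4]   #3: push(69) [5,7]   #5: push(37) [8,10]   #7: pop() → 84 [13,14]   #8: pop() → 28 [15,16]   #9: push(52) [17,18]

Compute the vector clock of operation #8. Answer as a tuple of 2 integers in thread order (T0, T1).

invoked at 1, #1 has no predecessors; its own T1 bump gives (0, 1)
invoked at 6, #4 has no predecessors; its own T0 bump gives (1, 0)
#2 (invocation 3): componentwise max over VC(#1)=(0, 1), +1 at T1, giving (0, 2)
#6 (invocation 11): componentwise max over VC(#4)=(1, 0), +1 at T0, giving (2, 0)
#3 (invocation 5): componentwise max over VC(#2)=(0, 2), +1 at T1, giving (0, 3)
#5 (invocation 8): componentwise max over VC(#3)=(0, 3), +1 at T1, giving (0, 4)
#7 (invocation 13): componentwise max over VC(#5)=(0, 4), VC(#6)=(2, 0), +1 at T1, giving (2, 5)
#8 (invocation 15): componentwise max over VC(#4)=(1, 0), VC(#7)=(2, 5), +1 at T1, giving (2, 6)
#9 (invocation 17): componentwise max over VC(#8)=(2, 6), +1 at T1, giving (2, 7)
target: VC(#8) = (2, 6)

(2, 6)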